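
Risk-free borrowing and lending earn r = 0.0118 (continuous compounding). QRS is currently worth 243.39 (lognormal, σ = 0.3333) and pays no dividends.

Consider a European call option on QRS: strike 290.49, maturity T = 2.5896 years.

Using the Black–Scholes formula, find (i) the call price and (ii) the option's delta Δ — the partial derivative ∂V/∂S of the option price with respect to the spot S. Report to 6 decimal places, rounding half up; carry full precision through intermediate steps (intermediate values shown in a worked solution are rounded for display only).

price = 38.338578
Δ = 0.498134

σ√T = 0.3333·√2.5896 = 0.536354
d₁ = (ln(S/K) + (r+σ²/2)T) / (σ√T) = (ln(243.39/290.49) + (0.0118+0.3333²/2)·2.5896) / 0.536354 = (-0.176904 + 0.174395) / 0.536354 = -0.004678
d₂ = d₁ − σ√T = -0.004678 − 0.536354 = -0.541032
e^{−rT} = 0.969905
N(d₁) = 0.498134,  N(d₂) = 0.294243
Call price V = S·N(d₁) − K·e^{−rT}·N(d₂) = 121.240808 − 82.902229 = 38.338578
Δ = N(d₁) = 0.498134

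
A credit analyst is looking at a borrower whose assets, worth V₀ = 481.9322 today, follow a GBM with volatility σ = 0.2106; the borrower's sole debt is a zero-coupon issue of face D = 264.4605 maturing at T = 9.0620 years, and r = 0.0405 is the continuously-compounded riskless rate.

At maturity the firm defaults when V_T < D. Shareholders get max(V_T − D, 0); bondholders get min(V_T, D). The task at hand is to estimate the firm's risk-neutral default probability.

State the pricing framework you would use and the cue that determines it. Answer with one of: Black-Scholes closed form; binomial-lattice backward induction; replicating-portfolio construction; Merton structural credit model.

framework: Merton structural credit model

Key observation: the asked-for credit quantity lives on the firm's capital structure — asset value, asset volatility, debt face 264.4605 — which is the structural model's domain.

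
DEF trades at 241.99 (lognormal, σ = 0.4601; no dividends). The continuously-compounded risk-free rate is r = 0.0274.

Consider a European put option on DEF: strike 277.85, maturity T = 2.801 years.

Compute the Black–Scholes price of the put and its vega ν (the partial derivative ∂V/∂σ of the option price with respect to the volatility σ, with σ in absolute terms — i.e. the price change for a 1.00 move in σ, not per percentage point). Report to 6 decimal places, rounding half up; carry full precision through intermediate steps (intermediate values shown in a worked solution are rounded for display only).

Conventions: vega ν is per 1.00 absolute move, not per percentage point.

price = 82.733917
ν = 154.217411

σ√T = 0.4601·√2.801 = 0.770032
d₁ = (ln(S/K) + (r+σ²/2)T) / (σ√T) = (ln(241.99/277.85) + (0.0274+0.4601²/2)·2.801) / 0.770032 = (-0.138185 + 0.373222) / 0.770032 = 0.305230
d₂ = d₁ − σ√T = 0.305230 − 0.770032 = -0.464802
e^{−rT} = 0.926124
N(−d₁) = 0.380095,  N(−d₂) = 0.678963
Put price V = K·e^{−rT}·N(−d₂) − S·N(−d₁) = 174.713203 − 91.979286 = 82.733917
φ(d₁) = (1/√(2π))·e^{−d₁²/2} = 0.380785
ν = S·φ(d₁)·√T = 154.217411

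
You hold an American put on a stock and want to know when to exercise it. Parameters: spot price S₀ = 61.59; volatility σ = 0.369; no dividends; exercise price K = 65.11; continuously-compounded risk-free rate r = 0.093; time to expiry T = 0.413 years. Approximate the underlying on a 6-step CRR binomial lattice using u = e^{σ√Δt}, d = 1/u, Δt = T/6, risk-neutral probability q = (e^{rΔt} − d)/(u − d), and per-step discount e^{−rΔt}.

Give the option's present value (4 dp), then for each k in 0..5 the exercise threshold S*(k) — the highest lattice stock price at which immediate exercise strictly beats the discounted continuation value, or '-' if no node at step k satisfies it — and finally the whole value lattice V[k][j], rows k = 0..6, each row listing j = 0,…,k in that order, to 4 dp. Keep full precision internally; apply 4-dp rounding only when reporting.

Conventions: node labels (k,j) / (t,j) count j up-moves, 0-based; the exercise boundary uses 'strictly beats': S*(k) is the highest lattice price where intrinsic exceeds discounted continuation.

price = 6.9494
boundary = - - 50.7482 46.0656 50.7482 55.9069
tree:
6.9494
10.1823 3.9176
14.3618 6.2781 1.6894
19.0444 9.7176 3.0386 0.4089
23.2950 14.3618 5.3590 0.8380 0.0000
27.1534 19.0444 9.2031 1.7175 0.0000 0.0000
30.6558 23.2950 14.3618 3.5200 0.0000 0.0000 0.0000

Δt=0.06883, u=1.10165, d=0.90773, q=0.50893, disc=e^(-rΔt)=0.99362
k=6 terminal: V=max(K-S,0) → 30.6558 23.2950 14.3618 3.5200 0.0000 0.0000 0.0000
k=5: j=0 S=37.9566 intr=27.1534 cont=26.7379 V=27.1534[EX]; j=1 S=46.0656 intr=19.0444 cont=18.6290 V=19.0444[EX]; j=2 S=55.9069 intr=9.2031 cont=8.7876 V=9.2031[EX]; j=3 S=67.8508 intr=0.0000 cont=1.7175 V=1.7175[hold]; j=4 S=82.3463 intr=0.0000 cont=0.0000 V=0.0000[hold]; j=5 S=99.9386 intr=0.0000 cont=0.0000 V=0.0000[hold]  S*(5)=55.9069
k=4: j=0 S=41.8150 intr=23.2950 cont=22.8796 V=23.2950[EX]; j=1 S=50.7482 intr=14.3618 cont=13.9463 V=14.3618[EX]; j=2 S=61.5900 intr=3.5200 cont=5.3590 V=5.3590[hold]; j=3 S=74.7480 intr=0.0000 cont=0.8380 V=0.8380[hold]; j=4 S=90.7170 intr=0.0000 cont=0.0000 V=0.0000[hold]  S*(4)=50.7482
k=3: j=0 S=46.0656 intr=19.0444 cont=18.6290 V=19.0444[EX]; j=1 S=55.9069 intr=9.2031 cont=9.7176 V=9.7176[hold]; j=2 S=67.8508 intr=0.0000 cont=3.0386 V=3.0386[hold]; j=3 S=82.3463 intr=0.0000 cont=0.4089 V=0.4089[hold]  S*(3)=46.0656
k=2: j=0 S=50.7482 intr=14.3618 cont=14.2065 V=14.3618[EX]; j=1 S=61.5900 intr=3.5200 cont=6.2781 V=6.2781[hold]; j=2 S=74.7480 intr=0.0000 cont=1.6894 V=1.6894[hold]  S*(2)=50.7482
k=1: j=0 S=55.9069 intr=9.2031 cont=10.1823 V=10.1823[hold]; j=1 S=67.8508 intr=0.0000 cont=3.9176 V=3.9176[hold]  S*(1)=-
k=0: j=0 S=61.5900 intr=3.5200 cont=6.9494 V=6.9494[hold]  S*(0)=-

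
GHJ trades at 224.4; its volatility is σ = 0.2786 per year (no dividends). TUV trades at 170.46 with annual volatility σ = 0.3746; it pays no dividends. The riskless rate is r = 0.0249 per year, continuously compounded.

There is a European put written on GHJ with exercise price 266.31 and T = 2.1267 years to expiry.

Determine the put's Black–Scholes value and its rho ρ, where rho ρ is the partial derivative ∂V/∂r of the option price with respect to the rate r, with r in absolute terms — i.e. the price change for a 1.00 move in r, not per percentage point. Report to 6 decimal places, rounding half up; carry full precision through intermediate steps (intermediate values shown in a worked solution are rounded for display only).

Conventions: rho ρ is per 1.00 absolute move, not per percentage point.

price = 54.069311
ρ = -370.331693

σ√T = 0.2786·√2.1267 = 0.406288
d₁ = (ln(S/K) + (r+σ²/2)T) / (σ√T) = (ln(224.4/266.31) + (0.0249+0.2786²/2)·2.1267) / 0.406288 = (-0.171231 + 0.135490) / 0.406288 = -0.087970
d₂ = d₁ − σ√T = -0.087970 − 0.406288 = -0.494258
e^{−rT} = 0.948423
N(−d₁) = 0.535050,  N(−d₂) = 0.689438
Put price V = K·e^{−rT}·N(−d₂) − S·N(−d₁) = 174.134430 − 120.065119 = 54.069311
ρ = −K·T·e^{−rT}·N(−d₂) = -370.331693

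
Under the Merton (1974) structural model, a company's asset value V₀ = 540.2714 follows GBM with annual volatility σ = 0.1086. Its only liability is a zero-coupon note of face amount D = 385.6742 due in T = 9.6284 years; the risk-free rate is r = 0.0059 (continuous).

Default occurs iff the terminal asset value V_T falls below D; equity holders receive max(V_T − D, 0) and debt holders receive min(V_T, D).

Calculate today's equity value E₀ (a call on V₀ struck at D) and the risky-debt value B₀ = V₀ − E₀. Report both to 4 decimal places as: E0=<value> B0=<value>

Equity is a call on the firm's assets struck at D = 385.6742:
d₁ = [ln(V₀/D) + (r + σ²/2)T] / (σ√T)
   = [ln(540.2714/385.6742) + (0.0059 + 0.5·0.1086²)·9.6284] / (0.1086·√9.6284)
   = [0.337079 + 0.113586] / 0.336982 = 1.337355
d₂ = d₁ − σ√T = 1.337355 − 0.336982 = 1.000373
N(d₁) = 0.909447,  N(d₂) = 0.841435,  e^(−rT) = 0.944776
E₀ = V₀·N(d₁) − D·e^(−rT)·N(d₂)
   = 540.2714·0.909447 − 385.6742·0.944776·0.841435 = 184.749563
B₀ = V₀ − E₀ = 540.2714 − 184.749563 = 355.521837

E0=184.7496 B0=355.5218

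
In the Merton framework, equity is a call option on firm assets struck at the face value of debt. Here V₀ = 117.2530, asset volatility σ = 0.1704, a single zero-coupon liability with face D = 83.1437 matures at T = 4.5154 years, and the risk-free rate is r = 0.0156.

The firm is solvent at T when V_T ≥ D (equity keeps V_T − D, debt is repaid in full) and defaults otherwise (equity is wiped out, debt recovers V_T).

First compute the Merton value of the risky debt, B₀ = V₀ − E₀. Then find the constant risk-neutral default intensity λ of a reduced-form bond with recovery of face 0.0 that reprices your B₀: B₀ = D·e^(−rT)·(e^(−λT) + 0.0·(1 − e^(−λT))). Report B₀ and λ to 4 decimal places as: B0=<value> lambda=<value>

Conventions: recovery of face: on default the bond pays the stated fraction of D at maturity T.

B0=75.3422 lambda=0.0062

Apply the equity-as-call identities (strike 83.1437, horizon 4.5154 years):
d₁ = [ln(V₀/D) + (r + σ²/2)T] / (σ√T)
   = [ln(117.2530/83.1437) + (0.0156 + 0.5·0.1704²)·4.5154] / (0.1704·√4.5154)
   = [0.343764 + 0.135995] / 0.362091 = 1.324967
d₂ = d₁ − σ√T = 1.324967 − 0.362091 = 0.962876
N(d₁) = 0.907409,  N(d₂) = 0.832195,  e^(−rT) = 0.931983
E₀ = V₀·N(d₁) − D·e^(−rT)·N(d₂)
   = 117.2530·0.907409 − 83.1437·0.931983·0.832195 = 41.910827
B₀ = V₀ − E₀ = 117.2530 − 41.910827 = 75.342173
e^(−λT) = (B₀·e^(rT)/D − 0)/(1 − 0) = (75.3422·1.072980/83.1437 − 0)/1 = 0.97230106
λ = −ln(0.97230106)/4.5154 = 0.006221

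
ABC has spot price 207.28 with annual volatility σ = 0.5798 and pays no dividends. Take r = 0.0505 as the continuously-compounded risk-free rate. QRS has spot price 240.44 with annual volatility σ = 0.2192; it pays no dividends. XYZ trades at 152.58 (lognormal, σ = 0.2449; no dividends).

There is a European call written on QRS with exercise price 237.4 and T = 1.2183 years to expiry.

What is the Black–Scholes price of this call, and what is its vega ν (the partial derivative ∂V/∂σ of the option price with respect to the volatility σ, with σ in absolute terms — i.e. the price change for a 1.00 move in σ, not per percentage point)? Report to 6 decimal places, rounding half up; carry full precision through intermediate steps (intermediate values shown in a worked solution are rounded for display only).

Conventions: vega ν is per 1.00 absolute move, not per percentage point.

price = 31.963097
ν = 96.614737

σ√T = 0.2192·√1.2183 = 0.241946
d₁ = (ln(S/K) + (r+σ²/2)T) / (σ√T) = (ln(240.44/237.4) + (0.0505+0.2192²/2)·1.2183) / 0.241946 = (0.012724 + 0.090793) / 0.241946 = 0.427853
d₂ = d₁ − σ√T = 0.427853 − 0.241946 = 0.185907
e^{−rT} = 0.940330
N(d₁) = 0.665621,  N(d₂) = 0.573741
Call price V = S·N(d₁) − K·e^{−rT}·N(d₂) = 160.041873 − 128.078776 = 31.963097
φ(d₁) = (1/√(2π))·e^{−d₁²/2} = 0.364049
ν = S·φ(d₁)·√T = 96.614737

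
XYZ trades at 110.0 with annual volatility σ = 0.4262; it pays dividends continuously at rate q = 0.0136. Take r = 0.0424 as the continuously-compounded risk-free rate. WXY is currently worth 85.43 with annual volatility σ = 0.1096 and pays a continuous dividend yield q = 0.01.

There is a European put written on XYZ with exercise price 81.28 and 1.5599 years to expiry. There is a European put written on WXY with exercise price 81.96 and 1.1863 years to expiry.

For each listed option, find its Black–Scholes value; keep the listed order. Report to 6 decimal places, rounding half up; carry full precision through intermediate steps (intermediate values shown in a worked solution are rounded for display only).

price(XYZ put K=81.28) = 7.306821
price(WXY put K=81.96) = 1.455327

[XYZ put K=81.28]
σ√T = 0.4262·√1.5599 = 0.532307
d₁ = (ln(S/K) + (r−q+σ²/2)T) / (σ√T) = (ln(110.0/81.28) + (0.0424−0.0136+0.4262²/2)·1.5599) / 0.532307 = (0.302580 + 0.186600) / 0.532307 = 0.918983
d₂ = d₁ − σ√T = 0.918983 − 0.532307 = 0.386676
e^{−rT} = 0.936000
e^{−qT} = 0.979009
N(−d₁) = 0.179052,  N(−d₂) = 0.349498
price = K·e^{−rT}·N(−d₂) − S·e^{−qT}·N(−d₁) = 26.589131 − 19.282311 = 7.306821
[WXY put K=81.96]
σ√T = 0.1096·√1.1863 = 0.119373
d₁ = (ln(S/K) + (r−q+σ²/2)T) / (σ√T) = (ln(85.43/81.96) + (0.0424−0.01+0.1096²/2)·1.1863) / 0.119373 = (0.041466 + 0.045561) / 0.119373 = 0.729032
d₂ = d₁ − σ√T = 0.729032 − 0.119373 = 0.609659
e^{−rT} = 0.950945
e^{−qT} = 0.988207
N(−d₁) = 0.232991,  N(−d₂) = 0.271044
price = K·e^{−rT}·N(−d₂) − S·e^{−qT}·N(−d₁) = 21.125008 − 19.669682 = 1.455327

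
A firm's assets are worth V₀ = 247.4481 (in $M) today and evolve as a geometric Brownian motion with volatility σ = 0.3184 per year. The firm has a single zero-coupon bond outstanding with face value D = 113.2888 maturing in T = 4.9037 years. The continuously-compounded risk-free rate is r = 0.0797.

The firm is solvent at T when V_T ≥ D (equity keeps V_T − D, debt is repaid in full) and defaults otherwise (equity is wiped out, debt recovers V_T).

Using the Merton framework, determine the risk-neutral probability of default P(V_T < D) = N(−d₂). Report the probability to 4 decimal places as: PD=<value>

PD=0.0951

Work the structural quantities from V₀ = 247.4481 against face 113.2888:
d₁ = [ln(V₀/D) + (r + σ²/2)T] / (σ√T)
   = [ln(247.4481/113.2888) + (0.0797 + 0.5·0.3184²)·4.9037] / (0.3184·√4.9037)
   = [0.781261 + 0.639390] / 0.705074 = 2.014894
d₂ = d₁ − σ√T = 2.014894 − 0.705074 = 1.309820
risk-neutral PD = N(−d₂) = N(-1.309820) = 0.095128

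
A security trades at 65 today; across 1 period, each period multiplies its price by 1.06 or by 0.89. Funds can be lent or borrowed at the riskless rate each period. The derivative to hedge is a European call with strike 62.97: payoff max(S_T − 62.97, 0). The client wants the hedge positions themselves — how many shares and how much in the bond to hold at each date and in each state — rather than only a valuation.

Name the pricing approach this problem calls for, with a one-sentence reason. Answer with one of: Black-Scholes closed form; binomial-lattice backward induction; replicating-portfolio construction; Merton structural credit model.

Key observation: what is demanded is not a single number but the (Δ, B) position at each node of the 1.06/0.89 tree starting at 65; constructing those positions is the replicating-portfolio method.

framework: replicating-portfolio construction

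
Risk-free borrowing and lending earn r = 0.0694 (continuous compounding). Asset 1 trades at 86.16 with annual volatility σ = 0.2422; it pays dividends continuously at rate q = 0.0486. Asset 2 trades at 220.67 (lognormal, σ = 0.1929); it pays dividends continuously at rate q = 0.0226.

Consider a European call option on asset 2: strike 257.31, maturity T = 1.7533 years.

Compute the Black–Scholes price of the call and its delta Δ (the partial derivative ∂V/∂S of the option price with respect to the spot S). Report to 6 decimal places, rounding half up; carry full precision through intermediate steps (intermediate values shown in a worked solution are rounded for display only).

σ√T = 0.1929·√1.7533 = 0.255423
d₁ = (ln(S/K) + (r−q+σ²/2)T) / (σ√T) = (ln(220.67/257.31) + (0.0694−0.0226+0.1929²/2)·1.7533) / 0.255423 = (-0.153613 + 0.114675) / 0.255423 = -0.152446
d₂ = d₁ − σ√T = -0.152446 − 0.255423 = -0.407869
e^{−rT} = 0.885433
e^{−qT} = 0.961150
N(d₁) = 0.439418,  N(d₂) = 0.341685
Call price V = S·e^{−qT}·N(d₁) − K·e^{−rT}·N(d₂) = 93.199153 − 77.846274 = 15.352879
Δ = e^{−qT}·N(d₁) = 0.422346

price = 15.352879
Δ = 0.422346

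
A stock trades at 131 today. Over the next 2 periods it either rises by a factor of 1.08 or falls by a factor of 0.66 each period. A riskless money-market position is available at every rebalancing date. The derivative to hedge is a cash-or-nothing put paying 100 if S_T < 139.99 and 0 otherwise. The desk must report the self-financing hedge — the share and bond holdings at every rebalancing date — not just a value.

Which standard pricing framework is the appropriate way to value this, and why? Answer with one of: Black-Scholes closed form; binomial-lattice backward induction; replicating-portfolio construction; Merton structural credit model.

Key observation: the deliverable is the dynamic trading strategy on the 2-step tree (spot 131, moves 1.08 and 0.66), so the valuation must go through the node-by-node replicating-portfolio solve.

framework: replicating-portfolio construction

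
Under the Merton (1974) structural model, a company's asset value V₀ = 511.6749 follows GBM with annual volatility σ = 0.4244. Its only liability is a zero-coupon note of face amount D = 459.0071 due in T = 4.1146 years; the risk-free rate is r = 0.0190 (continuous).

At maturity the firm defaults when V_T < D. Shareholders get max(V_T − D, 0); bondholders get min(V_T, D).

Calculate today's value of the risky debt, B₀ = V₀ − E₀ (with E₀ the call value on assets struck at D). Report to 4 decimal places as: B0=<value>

B0=308.7300

Work the structural quantities from V₀ = 511.6749 against face 459.0071:
d₁ = [ln(V₀/D) + (r + σ²/2)T] / (σ√T)
   = [ln(511.6749/459.0071) + (0.0190 + 0.5·0.4244²)·4.1146] / (0.4244·√4.1146)
   = [0.108624 + 0.448729] / 0.860873 = 0.647427
d₂ = d₁ − σ√T = 0.647427 − 0.860873 = -0.213446
N(d₁) = 0.741322,  N(d₂) = 0.415489,  e^(−rT) = 0.924800
E₀ = V₀·N(d₁) − D·e^(−rT)·N(d₂)
   = 511.6749·0.741322 − 459.0071·0.924800·0.415489 = 202.944858
B₀ = V₀ − E₀ = 511.6749 − 202.944858 = 308.730042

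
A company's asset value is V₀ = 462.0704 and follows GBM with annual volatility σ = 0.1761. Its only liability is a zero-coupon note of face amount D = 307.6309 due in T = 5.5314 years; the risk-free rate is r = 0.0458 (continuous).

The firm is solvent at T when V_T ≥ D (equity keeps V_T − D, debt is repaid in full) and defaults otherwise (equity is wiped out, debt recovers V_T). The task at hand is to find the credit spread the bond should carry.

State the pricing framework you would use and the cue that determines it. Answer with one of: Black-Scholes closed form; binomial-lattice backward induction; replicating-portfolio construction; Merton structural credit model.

framework: Merton structural credit model

Key observation: assets follow a GBM and default happens iff V_T < 307.6309; valuing claims on that split (equity as a call, risky debt as the residual) is the structural model's definition.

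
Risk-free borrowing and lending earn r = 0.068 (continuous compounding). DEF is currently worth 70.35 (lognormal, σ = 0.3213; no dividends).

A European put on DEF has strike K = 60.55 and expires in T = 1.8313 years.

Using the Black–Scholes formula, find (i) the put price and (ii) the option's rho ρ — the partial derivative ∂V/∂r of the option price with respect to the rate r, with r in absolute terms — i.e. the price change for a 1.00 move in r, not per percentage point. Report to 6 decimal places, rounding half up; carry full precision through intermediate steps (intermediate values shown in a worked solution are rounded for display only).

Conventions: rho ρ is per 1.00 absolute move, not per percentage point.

price = 4.217417
ρ = -33.230897

σ√T = 0.3213·√1.8313 = 0.434801
d₁ = (ln(S/K) + (r+σ²/2)T) / (σ√T) = (ln(70.35/60.55) + (0.068+0.3213²/2)·1.8313) / 0.434801 = (0.150013 + 0.219054) / 0.434801 = 0.848820
d₂ = d₁ − σ√T = 0.848820 − 0.434801 = 0.414019
e^{−rT} = 0.882913
N(−d₁) = 0.197991,  N(−d₂) = 0.339430
Put price V = K·e^{−rT}·N(−d₂) − S·N(−d₁) = 18.146069 − 13.928652 = 4.217417
ρ = −K·T·e^{−rT}·N(−d₂) = -33.230897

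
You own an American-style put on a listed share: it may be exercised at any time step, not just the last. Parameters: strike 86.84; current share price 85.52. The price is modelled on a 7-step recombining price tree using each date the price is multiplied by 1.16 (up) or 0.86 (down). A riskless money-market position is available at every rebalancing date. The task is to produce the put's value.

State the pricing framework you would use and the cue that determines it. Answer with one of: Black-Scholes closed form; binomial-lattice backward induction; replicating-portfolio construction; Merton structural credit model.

Key observation: an American put (K = 86.84, S₀ = 85.52) on a 7-date tree has no closed form — the optimal stopping decision is embedded and must be resolved recursively from expiry.

framework: binomial-lattice backward induction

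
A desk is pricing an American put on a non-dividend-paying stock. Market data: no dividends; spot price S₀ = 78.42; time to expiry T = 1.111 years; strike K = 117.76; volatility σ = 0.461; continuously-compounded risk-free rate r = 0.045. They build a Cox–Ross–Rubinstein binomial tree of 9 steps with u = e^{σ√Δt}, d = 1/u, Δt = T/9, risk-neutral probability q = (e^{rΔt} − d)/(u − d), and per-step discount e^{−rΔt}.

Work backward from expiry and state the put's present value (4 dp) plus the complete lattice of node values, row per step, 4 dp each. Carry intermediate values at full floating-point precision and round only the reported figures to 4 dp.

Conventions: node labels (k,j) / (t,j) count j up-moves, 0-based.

price = 41.7229
tree:
41.7229
51.1840 31.8251
61.0394 40.9639 22.1655
69.5211 51.0665 30.3532 13.4370
76.7344 61.0394 40.1482 19.9560 6.4382
82.8691 69.5211 51.0665 28.6326 10.6649 1.8738
88.0865 76.7344 61.0394 39.3400 17.2139 3.6008 0.0000
92.5237 82.8691 69.5211 51.0665 26.7756 6.9194 0.0000 0.0000
96.2974 88.0865 76.7344 61.0394 39.3400 13.2967 0.0000 0.0000 0.0000
99.5068 92.5237 82.8691 69.5211 51.0665 25.5517 0.0000 0.0000 0.0000 0.0000

Δt=0.12344  u=1.17583  d=0.85047  q=0.47672  discount=0.99446
step 9 (expiry): payoffs max(K−S,0) = 99.5068 92.5237 82.8691 69.5211 51.0665 25.5517 0.0000 0.0000 0.0000 0.0000
k=8: (k=8,j=0): S=21.4626, K−S=96.2974, hold=95.6450 ⇒ V=96.2974 exercise | (k=8,j=1): S=29.6735, K−S=88.0865, hold=87.4342 ⇒ V=88.0865 exercise | (k=8,j=2): S=41.0256, K−S=76.7344, hold=76.0821 ⇒ V=76.7344 exercise | (k=8,j=3): S=56.7206, K−S=61.0394, hold=60.3871 ⇒ V=61.0394 exercise | (k=8,j=4): S=78.4200, K−S=39.3400, hold=38.6877 ⇒ V=39.3400 exercise | (k=8,j=5): S=108.4209, K−S=9.3391, hold=13.2967 ⇒ V=13.2967 continue | (k=8,j=6): S=149.8991, K−S=0.0000, hold=0.0000 ⇒ V=0.0000 continue | (k=8,j=7): S=207.2454, K−S=0.0000, hold=0.0000 ⇒ V=0.0000 continue | (k=8,j=8): S=286.5306, K−S=0.0000, hold=0.0000 ⇒ V=0.0000 continue
k=7: (k=7,j=0): S=25.2363, K−S=92.5237, hold=91.8714 ⇒ V=92.5237 exercise | (k=7,j=1): S=34.8909, K−S=82.8691, hold=82.2168 ⇒ V=82.8691 exercise | (k=7,j=2): S=48.2389, K−S=69.5211, hold=68.8687 ⇒ V=69.5211 exercise | (k=7,j=3): S=66.6935, K−S=51.0665, hold=50.4141 ⇒ V=51.0665 exercise | (k=7,j=4): S=92.2083, K−S=25.5517, hold=26.7756 ⇒ V=26.7756 continue | (k=7,j=5): S=127.4841, K−S=0.0000, hold=6.9194 ⇒ V=6.9194 continue | (k=7,j=6): S=176.2552, K−S=0.0000, hold=0.0000 ⇒ V=0.0000 continue | (k=7,j=7): S=243.6845, K−S=0.0000, hold=0.0000 ⇒ V=0.0000 continue
k=6: (k=6,j=0): S=29.6735, K−S=88.0865, hold=87.4342 ⇒ V=88.0865 exercise | (k=6,j=1): S=41.0256, K−S=76.7344, hold=76.0821 ⇒ V=76.7344 exercise | (k=6,j=2): S=56.7206, K−S=61.0394, hold=60.3871 ⇒ V=61.0394 exercise | (k=6,j=3): S=78.4200, K−S=39.3400, hold=39.2679 ⇒ V=39.3400 exercise | (k=6,j=4): S=108.4209, K−S=9.3391, hold=17.2139 ⇒ V=17.2139 continue | (k=6,j=5): S=149.8991, K−S=0.0000, hold=3.6008 ⇒ V=3.6008 continue | (k=6,j=6): S=207.2454, K−S=0.0000, hold=0.0000 ⇒ V=0.0000 continue
k=5: (k=5,j=0): S=34.8909, K−S=82.8691, hold=82.2168 ⇒ V=82.8691 exercise | (k=5,j=1): S=48.2389, K−S=69.5211, hold=68.8687 ⇒ V=69.5211 exercise | (k=5,j=2): S=66.6935, K−S=51.0665, hold=50.4141 ⇒ V=51.0665 exercise | (k=5,j=3): S=92.2083, K−S=25.5517, hold=28.6326 ⇒ V=28.6326 continue | (k=5,j=4): S=127.4841, K−S=0.0000, hold=10.6649 ⇒ V=10.6649 continue | (k=5,j=5): S=176.2552, K−S=0.0000, hold=1.8738 ⇒ V=1.8738 continue
k=4: (k=4,j=0): S=41.0256, K−S=76.7344, hold=76.0821 ⇒ V=76.7344 exercise | (k=4,j=1): S=56.7206, K−S=61.0394, hold=60.3871 ⇒ V=61.0394 exercise | (k=4,j=2): S=78.4200, K−S=39.3400, hold=40.1482 ⇒ V=40.1482 continue | (k=4,j=3): S=108.4209, K−S=9.3391, hold=19.9560 ⇒ V=19.9560 continue | (k=4,j=4): S=149.8991, K−S=0.0000, hold=6.4382 ⇒ V=6.4382 continue
k=3: (k=3,j=0): S=48.2389, K−S=69.5211, hold=68.8687 ⇒ V=69.5211 exercise | (k=3,j=1): S=66.6935, K−S=51.0665, hold=50.7973 ⇒ V=51.0665 exercise | (k=3,j=2): S=92.2083, K−S=25.5517, hold=30.3532 ⇒ V=30.3532 continue | (k=3,j=3): S=127.4841, K−S=0.0000, hold=13.4370 ⇒ V=13.4370 continue
k=2: (k=2,j=0): S=56.7206, K−S=61.0394, hold=60.3871 ⇒ V=61.0394 exercise | (k=2,j=1): S=78.4200, K−S=39.3400, hold=40.9639 ⇒ V=40.9639 continue | (k=2,j=2): S=108.4209, K−S=9.3391, hold=22.1655 ⇒ V=22.1655 continue
k=1: (k=1,j=0): S=66.6935, K−S=51.0665, hold=51.1840 ⇒ V=51.1840 continue | (k=1,j=1): S=92.2083, K−S=25.5517, hold=31.8251 ⇒ V=31.8251 continue
k=0: (k=0,j=0): S=78.4200, K−S=39.3400, hold=41.7229 ⇒ V=41.7229 continue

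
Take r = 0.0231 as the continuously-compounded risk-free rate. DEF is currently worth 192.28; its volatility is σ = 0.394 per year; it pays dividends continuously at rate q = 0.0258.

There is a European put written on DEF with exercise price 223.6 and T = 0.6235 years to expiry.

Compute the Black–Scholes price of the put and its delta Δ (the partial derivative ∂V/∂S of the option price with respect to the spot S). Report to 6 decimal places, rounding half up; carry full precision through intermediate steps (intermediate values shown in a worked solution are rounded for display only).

price = 43.867385
Δ = -0.621083

σ√T = 0.394·√0.6235 = 0.311110
d₁ = (ln(S/K) + (r−q+σ²/2)T) / (σ√T) = (ln(192.28/223.6) + (0.0231−0.0258+0.394²/2)·0.6235) / 0.311110 = (-0.150906 + 0.046711) / 0.311110 = -0.334912
d₂ = d₁ − σ√T = -0.334912 − 0.311110 = -0.646023
e^{−rT} = 0.985700
e^{−qT} = 0.984042
N(−d₁) = 0.631154,  N(−d₂) = 0.740868
Put price V = K·e^{−rT}·N(−d₂) − S·e^{−qT}·N(−d₁) = 163.289170 − 119.421785 = 43.867385
Δ = −e^{−qT}·N(−d₁) = -0.621083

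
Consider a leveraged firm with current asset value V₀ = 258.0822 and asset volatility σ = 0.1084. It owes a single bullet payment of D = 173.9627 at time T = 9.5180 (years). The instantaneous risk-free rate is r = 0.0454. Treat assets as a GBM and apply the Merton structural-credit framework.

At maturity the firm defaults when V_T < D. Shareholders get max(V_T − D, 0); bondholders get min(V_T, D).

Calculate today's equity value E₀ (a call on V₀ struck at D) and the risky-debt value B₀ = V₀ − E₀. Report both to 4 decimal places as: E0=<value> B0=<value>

E0=145.2807 B0=112.8015

With assets at 258.0822 and a single debt payment of 173.9627 at 9.5180 years:
d₁ = [ln(V₀/D) + (r + σ²/2)T] / (σ√T)
   = [ln(258.0822/173.9627) + (0.0454 + 0.5·0.1084²)·9.5180] / (0.1084·√9.5180)
   = [0.394437 + 0.488038] / 0.334428 = 2.638763
d₂ = d₁ − σ√T = 2.638763 − 0.334428 = 2.304336
N(d₁) = 0.995840,  N(d₂) = 0.989398,  e^(−rT) = 0.649133
E₀ = V₀·N(d₁) − D·e^(−rT)·N(d₂)
   = 258.0822·0.995840 − 173.9627·0.649133·0.989398 = 145.280700
B₀ = V₀ − E₀ = 258.0822 − 145.280700 = 112.801500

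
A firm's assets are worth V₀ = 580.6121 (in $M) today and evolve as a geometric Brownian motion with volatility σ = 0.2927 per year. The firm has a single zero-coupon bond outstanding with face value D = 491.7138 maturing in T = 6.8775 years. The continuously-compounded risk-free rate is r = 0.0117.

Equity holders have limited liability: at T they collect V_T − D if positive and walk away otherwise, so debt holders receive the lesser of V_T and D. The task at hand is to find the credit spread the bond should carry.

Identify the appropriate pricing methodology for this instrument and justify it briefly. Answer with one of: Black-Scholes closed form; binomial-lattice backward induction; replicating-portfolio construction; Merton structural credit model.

Key observation: the data describe a firm's assets (V₀ = 580.6121, GBM) and a single zero-coupon debt of face 491.7138, so credit quantities follow from equity-as-call in the structural model.

framework: Merton structural credit model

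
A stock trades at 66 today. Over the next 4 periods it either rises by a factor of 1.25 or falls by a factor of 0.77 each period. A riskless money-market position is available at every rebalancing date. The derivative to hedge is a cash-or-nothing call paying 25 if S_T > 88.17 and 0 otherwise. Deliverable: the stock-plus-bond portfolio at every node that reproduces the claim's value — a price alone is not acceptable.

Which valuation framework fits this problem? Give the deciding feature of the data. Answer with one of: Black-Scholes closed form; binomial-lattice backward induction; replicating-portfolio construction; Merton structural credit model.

framework: replicating-portfolio construction

Key observation: what is demanded is not a single number but the (Δ, B) position at each node of the 1.25/0.77 tree starting at 66; constructing those positions is the replicating-portfolio method.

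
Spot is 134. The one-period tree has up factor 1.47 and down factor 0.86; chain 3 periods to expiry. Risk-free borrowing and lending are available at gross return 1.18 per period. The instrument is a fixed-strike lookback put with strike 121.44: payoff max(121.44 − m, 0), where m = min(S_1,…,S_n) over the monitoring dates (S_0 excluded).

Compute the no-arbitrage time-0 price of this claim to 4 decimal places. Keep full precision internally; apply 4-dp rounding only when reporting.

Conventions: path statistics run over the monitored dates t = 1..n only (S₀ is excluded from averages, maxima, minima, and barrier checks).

With p* = (R−d)/(u−d) = 0.5246, sum probability × payoff across the paths and divide by R^3.
Enumerate all 2^3 = 8 price paths (U = up ×1.47, D = down ×0.86); each path with k up-moves has probability p*^k·(1−p*)^(3−k).
DDD: m=85.2315, payoff=36.2085, prob=0.107450
UDD: m=145.6864, payoff=0.0000, prob=0.118565
DUD: m=115.2400, payoff=6.2000, prob=0.118565
UUD: m=196.9800, payoff=0.0000, prob=0.130830
DDU: m=99.1064, payoff=22.3336, prob=0.118565
UDU: m=169.4028, payoff=0.0000, prob=0.130830
DUU: m=115.2400, payoff=6.2000, prob=0.130830
UUU: m=196.9800, payoff=0.0000, prob=0.144365
Price = Σ prob·payoff / R^3 = 8.084820 / 1.643032 = 4.9207

price = 4.9207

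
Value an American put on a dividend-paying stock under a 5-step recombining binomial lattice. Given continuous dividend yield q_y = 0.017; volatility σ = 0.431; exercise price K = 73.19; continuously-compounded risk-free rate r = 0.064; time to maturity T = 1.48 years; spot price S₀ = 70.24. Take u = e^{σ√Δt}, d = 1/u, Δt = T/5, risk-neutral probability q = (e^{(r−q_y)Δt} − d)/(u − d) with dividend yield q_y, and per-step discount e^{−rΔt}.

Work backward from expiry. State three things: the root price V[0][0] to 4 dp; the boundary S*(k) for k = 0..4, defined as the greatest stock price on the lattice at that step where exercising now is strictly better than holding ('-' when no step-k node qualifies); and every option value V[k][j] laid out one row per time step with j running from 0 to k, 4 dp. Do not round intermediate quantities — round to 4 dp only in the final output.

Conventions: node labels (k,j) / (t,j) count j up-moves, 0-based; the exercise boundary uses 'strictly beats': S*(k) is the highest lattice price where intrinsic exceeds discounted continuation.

params: Δt=0.29600 u=1.26426 d=0.79097 q=0.47124 e^(-rΔt)=0.98123
t_5 payoffs: 51.4431 38.4306 17.6319 0.0000 0.0000 0.0000
t_4: node(4,0) S=27.4938 payoff=45.6962 vs cont=44.4607 → 45.6962 [stop]  node(4,1) S=43.9450 payoff=29.2450 vs cont=28.0921 → 29.2450 [stop]  node(4,2) S=70.2400 payoff=2.9500 vs cont=9.1480 → 9.1480 [wait]  node(4,3) S=112.2689 payoff=0.0000 vs cont=0.0000 → 0.0000 [wait]  node(4,4) S=179.4462 payoff=0.0000 vs cont=0.0000 → 0.0000 [wait]  ⇒ S*(4)=43.9450
t_3: node(3,0) S=34.7594 payoff=38.4306 vs cont=37.2316 → 38.4306 [stop]  node(3,1) S=55.5581 payoff=17.6319 vs cont=19.4033 → 19.4033 [wait]  node(3,2) S=88.8018 payoff=0.0000 vs cont=4.7463 → 4.7463 [wait]  node(3,3) S=141.9374 payoff=0.0000 vs cont=0.0000 → 0.0000 [wait]  ⇒ S*(3)=34.7594
t_2: node(2,0) S=43.9450 payoff=29.2450 vs cont=28.9112 → 29.2450 [stop]  node(2,1) S=70.2400 payoff=2.9500 vs cont=12.2618 → 12.2618 [wait]  node(2,2) S=112.2689 payoff=0.0000 vs cont=2.4625 → 2.4625 [wait]  ⇒ S*(2)=43.9450
t_1: node(1,0) S=55.5581 payoff=17.6319 vs cont=20.8431 → 20.8431 [wait]  node(1,1) S=88.8018 payoff=0.0000 vs cont=7.5005 → 7.5005 [wait]  ⇒ S*(1)=-
t_0: node(0,0) S=70.2400 payoff=2.9500 vs cont=14.2823 → 14.2823 [wait]  ⇒ S*(0)=-

price = 14.2823
boundary = - - 43.9450 34.7594 43.9450
tree:
14.2823
20.8431 7.5005
29.2450 12.2618 2.4625
38.4306 19.4033 4.7463 0.0000
45.6962 29.2450 9.1480 0.0000 0.0000
51.4431 38.4306 17.6319 0.0000 0.0000 0.0000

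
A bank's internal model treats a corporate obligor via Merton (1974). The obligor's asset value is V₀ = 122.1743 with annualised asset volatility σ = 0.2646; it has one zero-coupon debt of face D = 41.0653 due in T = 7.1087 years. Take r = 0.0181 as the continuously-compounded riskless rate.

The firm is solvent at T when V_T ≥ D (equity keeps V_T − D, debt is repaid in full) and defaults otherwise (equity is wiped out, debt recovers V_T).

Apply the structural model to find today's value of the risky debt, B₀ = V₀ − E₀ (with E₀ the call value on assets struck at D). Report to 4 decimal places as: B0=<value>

B0=35.3435

Apply the equity-as-call identities (strike 41.0653, horizon 7.1087 years):
d₁ = [ln(V₀/D) + (r + σ²/2)T] / (σ√T)
   = [ln(122.1743/41.0653) + (0.0181 + 0.5·0.2646²)·7.1087] / (0.2646·√7.1087)
   = [1.090285 + 0.377519] / 0.705480 = 2.080574
d₂ = d₁ − σ√T = 2.080574 − 0.705480 = 1.375093
N(d₁) = 0.981264,  N(d₂) = 0.915449,  e^(−rT) = 0.879266
E₀ = V₀·N(d₁) − D·e^(−rT)·N(d₂)
   = 122.1743·0.981264 − 41.0653·0.879266·0.915449 = 86.830771
B₀ = V₀ − E₀ = 122.1743 − 86.830771 = 35.343529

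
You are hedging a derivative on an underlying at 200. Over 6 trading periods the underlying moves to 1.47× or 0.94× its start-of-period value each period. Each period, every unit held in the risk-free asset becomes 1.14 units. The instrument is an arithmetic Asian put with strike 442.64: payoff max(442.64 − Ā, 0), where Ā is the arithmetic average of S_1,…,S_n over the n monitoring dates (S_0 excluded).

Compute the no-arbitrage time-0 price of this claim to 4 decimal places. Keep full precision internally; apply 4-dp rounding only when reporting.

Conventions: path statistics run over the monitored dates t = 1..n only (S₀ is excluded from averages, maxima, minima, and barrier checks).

With p* = (R−d)/(u−d) = 0.3774, sum probability × payoff across the paths and divide by R^6.
Enumerate all 2^6 = 64 price paths (U = up ×1.47, D = down ×0.94); each path with k up-moves has probability p*^k·(1−p*)^(6−k).
DDDDDD: Ā=161.9569, payoff=280.6831, prob=0.058268
UDDDDD: Ā=253.2730, payoff=189.3670, prob=0.035314
DUDDDD: Ā=235.6063, payoff=207.0337, prob=0.035314
UUDDDD: Ā=368.4482, payoff=74.1918, prob=0.021402
DDUDDD: Ā=218.9997, payoff=223.6403, prob=0.035314
UDUDDD: Ā=342.4782, payoff=100.1618, prob=0.021402
DUUDDD: Ā=324.8116, payoff=117.8284, prob=0.021402
UUUDDD: Ā=507.9500, payoff=0.0000, prob=0.012971
DDDUDD: Ā=203.3894, payoff=239.2506, prob=0.035314
UDDUDD: Ā=318.0664, payoff=124.5736, prob=0.021402
DUDUDD: Ā=300.3998, payoff=142.2402, prob=0.021402
UUDUDD: Ā=469.7741, payoff=0.0000, prob=0.012971
DDUUDD: Ā=283.7931, payoff=158.8469, prob=0.021402
UDUUDD: Ā=443.8041, payoff=0.0000, prob=0.012971
DUUUDD: Ā=426.1374, payoff=16.5026, prob=0.012971
UUUUDD: Ā=666.4064, payoff=0.0000, prob=0.007861
DDDDUD: Ā=188.7158, payoff=253.9242, prob=0.035314
UDDDUD: Ā=295.1193, payoff=147.5207, prob=0.021402
DUDDUD: Ā=277.4527, payoff=165.1873, prob=0.021402
UUDDUD: Ā=433.8887, payoff=8.7513, prob=0.012971
DDUDUD: Ā=260.8460, payoff=181.7940, prob=0.021402
UDUDUD: Ā=407.9187, payoff=34.7213, prob=0.012971
DUUDUD: Ā=390.2521, payoff=52.3879, prob=0.012971
UUUDUD: Ā=610.2878, payoff=0.0000, prob=0.007861
DDDUUD: Ā=245.2357, payoff=197.4043, prob=0.021402
UDDUUD: Ā=383.5069, payoff=59.1331, prob=0.012971
DUDUUD: Ā=365.8403, payoff=76.7997, prob=0.012971
UUDUUD: Ā=572.1119, payoff=0.0000, prob=0.007861
DDUUUD: Ā=349.2336, payoff=93.4064, prob=0.012971
UDUUUD: Ā=546.1419, payoff=0.0000, prob=0.007861
DUUUUD: Ā=528.4752, payoff=0.0000, prob=0.007861
UUUUUD: Ā=826.4453, payoff=0.0000, prob=0.004764
DDDDDU: Ā=174.9225, payoff=267.7175, prob=0.035314
UDDDDU: Ā=273.5491, payoff=169.0909, prob=0.021402
DUDDDU: Ā=255.8824, payoff=186.7576, prob=0.021402
UUDDDU: Ā=400.1565, payoff=42.4835, prob=0.012971
DDUDDU: Ā=239.2757, payoff=203.3643, prob=0.021402
UDUDDU: Ā=374.1865, payoff=68.4535, prob=0.012971
DUUDDU: Ā=356.5198, payoff=86.1202, prob=0.012971
UUUDDU: Ā=557.5364, payoff=0.0000, prob=0.007861
DDDUDU: Ā=223.6655, payoff=218.9745, prob=0.021402
UDDUDU: Ā=349.7747, payoff=92.8653, prob=0.012971
DUDUDU: Ā=332.1080, payoff=110.5320, prob=0.012971
UUDUDU: Ā=519.3605, payoff=0.0000, prob=0.007861
DDUUDU: Ā=315.5014, payoff=127.1386, prob=0.012971
UDUUDU: Ā=493.3905, payoff=0.0000, prob=0.007861
DUUUDU: Ā=475.7238, payoff=0.0000, prob=0.007861
UUUUDU: Ā=743.9510, payoff=0.0000, prob=0.004764
DDDDUU: Ā=208.9918, payoff=233.6482, prob=0.021402
UDDDUU: Ā=326.8276, payoff=115.8124, prob=0.012971
DUDDUU: Ā=309.1610, payoff=133.4790, prob=0.012971
UUDDUU: Ā=483.4751, payoff=0.0000, prob=0.007861
DDUDUU: Ā=292.5543, payoff=150.0857, prob=0.012971
UDUDUU: Ā=457.5051, payoff=0.0000, prob=0.007861
DUUDUU: Ā=439.8384, payoff=2.8016, prob=0.007861
UUUDUU: Ā=687.8325, payoff=0.0000, prob=0.004764
DDDUUU: Ā=276.9440, payoff=165.6960, prob=0.012971
UDDUUU: Ā=433.0933, payoff=9.5467, prob=0.007861
DUDUUU: Ā=415.4266, payoff=27.2134, prob=0.007861
UUDUUU: Ā=649.6566, payoff=0.0000, prob=0.004764
DDUUUU: Ā=398.8200, payoff=43.8200, prob=0.007861
UDUUUU: Ā=623.6866, payoff=0.0000, prob=0.004764
DUUUUU: Ā=606.0199, payoff=0.0000, prob=0.004764
UUUUUU: Ā=947.7120, payoff=0.0000, prob=0.002888
Price = Σ prob·payoff / R^6 = 136.209084 / 2.194973 = 62.0550

price = 62.0550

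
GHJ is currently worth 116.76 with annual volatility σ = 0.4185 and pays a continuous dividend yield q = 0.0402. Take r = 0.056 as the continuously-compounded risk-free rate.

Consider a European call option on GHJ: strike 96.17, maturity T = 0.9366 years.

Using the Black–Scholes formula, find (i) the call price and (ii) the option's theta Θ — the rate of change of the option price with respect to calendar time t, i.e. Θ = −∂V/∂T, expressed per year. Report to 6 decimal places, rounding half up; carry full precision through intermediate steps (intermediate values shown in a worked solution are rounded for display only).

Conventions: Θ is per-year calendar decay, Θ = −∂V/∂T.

σ√T = 0.4185·√0.9366 = 0.405016
d₁ = (ln(S/K) + (r−q+σ²/2)T) / (σ√T) = (ln(116.76/96.17) + (0.056−0.0402+0.4185²/2)·0.9366) / 0.405016 = (0.194003 + 0.096817) / 0.405016 = 0.718046
d₂ = d₁ − σ√T = 0.718046 − 0.405016 = 0.313030
e^{−rT} = 0.948902
e^{−qT} = 0.963049
N(d₁) = 0.763636,  N(d₂) = 0.622871
Call price V = S·e^{−qT}·N(d₁) − K·e^{−rT}·N(d₂) = 85.867439 − 56.840671 = 29.026768
φ(d₁) = (1/√(2π))·e^{−d₁²/2} = 0.308284
Θ = −S·e^{−qT}·φ(d₁)·σ/(2√T) + q·S·e^{−qT}·N(d₁) − r·K·e^{−rT}·N(d₂) = −7.495174 + 3.451871 − 3.183078 = -7.226381

price = 29.026768
Θ = -7.226381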